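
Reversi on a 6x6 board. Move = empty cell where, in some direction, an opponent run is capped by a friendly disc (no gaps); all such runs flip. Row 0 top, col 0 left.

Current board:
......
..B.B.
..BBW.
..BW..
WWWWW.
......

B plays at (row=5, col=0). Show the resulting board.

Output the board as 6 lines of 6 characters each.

Place B at (5,0); scan 8 dirs for brackets.
Dir NW: edge -> no flip
Dir N: opp run (4,0), next='.' -> no flip
Dir NE: opp run (4,1) capped by B -> flip
Dir W: edge -> no flip
Dir E: first cell '.' (not opp) -> no flip
Dir SW: edge -> no flip
Dir S: edge -> no flip
Dir SE: edge -> no flip
All flips: (4,1)

Answer: ......
..B.B.
..BBW.
..BW..
WBWWW.
B.....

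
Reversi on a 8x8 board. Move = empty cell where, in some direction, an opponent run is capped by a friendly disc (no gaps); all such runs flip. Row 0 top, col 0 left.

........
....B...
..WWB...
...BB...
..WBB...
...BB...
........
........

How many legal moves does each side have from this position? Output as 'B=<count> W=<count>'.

Answer: B=8 W=7

Derivation:
-- B to move --
(1,1): flips 1 -> legal
(1,2): flips 1 -> legal
(1,3): flips 1 -> legal
(2,1): flips 2 -> legal
(3,1): flips 1 -> legal
(3,2): flips 1 -> legal
(4,1): flips 1 -> legal
(5,1): flips 1 -> legal
(5,2): no bracket -> illegal
B mobility = 8
-- W to move --
(0,3): no bracket -> illegal
(0,4): no bracket -> illegal
(0,5): flips 1 -> legal
(1,3): no bracket -> illegal
(1,5): flips 2 -> legal
(2,5): flips 1 -> legal
(3,2): no bracket -> illegal
(3,5): no bracket -> illegal
(4,5): flips 3 -> legal
(5,2): no bracket -> illegal
(5,5): flips 2 -> legal
(6,2): no bracket -> illegal
(6,3): flips 3 -> legal
(6,4): flips 1 -> legal
(6,5): no bracket -> illegal
W mobility = 7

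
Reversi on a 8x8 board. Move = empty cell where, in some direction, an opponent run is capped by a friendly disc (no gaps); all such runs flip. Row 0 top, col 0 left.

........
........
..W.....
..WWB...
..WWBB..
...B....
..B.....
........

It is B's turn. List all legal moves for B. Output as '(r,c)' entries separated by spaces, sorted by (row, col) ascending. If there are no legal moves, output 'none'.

Answer: (1,1) (2,3) (3,1) (4,1) (5,2)

Derivation:
(1,1): flips 2 -> legal
(1,2): no bracket -> illegal
(1,3): no bracket -> illegal
(2,1): no bracket -> illegal
(2,3): flips 2 -> legal
(2,4): no bracket -> illegal
(3,1): flips 3 -> legal
(4,1): flips 2 -> legal
(5,1): no bracket -> illegal
(5,2): flips 1 -> legal
(5,4): no bracket -> illegal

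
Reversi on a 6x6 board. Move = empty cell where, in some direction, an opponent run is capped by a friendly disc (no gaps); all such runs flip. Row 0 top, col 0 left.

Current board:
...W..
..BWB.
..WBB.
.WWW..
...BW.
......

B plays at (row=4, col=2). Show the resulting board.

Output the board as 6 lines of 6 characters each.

Place B at (4,2); scan 8 dirs for brackets.
Dir NW: opp run (3,1), next='.' -> no flip
Dir N: opp run (3,2) (2,2) capped by B -> flip
Dir NE: opp run (3,3) capped by B -> flip
Dir W: first cell '.' (not opp) -> no flip
Dir E: first cell 'B' (not opp) -> no flip
Dir SW: first cell '.' (not opp) -> no flip
Dir S: first cell '.' (not opp) -> no flip
Dir SE: first cell '.' (not opp) -> no flip
All flips: (2,2) (3,2) (3,3)

Answer: ...W..
..BWB.
..BBB.
.WBB..
..BBW.
......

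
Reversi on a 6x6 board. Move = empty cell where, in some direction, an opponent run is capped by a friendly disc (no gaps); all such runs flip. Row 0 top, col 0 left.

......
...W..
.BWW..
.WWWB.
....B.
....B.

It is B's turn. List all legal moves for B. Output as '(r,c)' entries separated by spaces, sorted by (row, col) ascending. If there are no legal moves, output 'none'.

Answer: (1,1) (1,2) (2,4) (3,0) (4,1) (4,3)

Derivation:
(0,2): no bracket -> illegal
(0,3): no bracket -> illegal
(0,4): no bracket -> illegal
(1,1): flips 2 -> legal
(1,2): flips 1 -> legal
(1,4): no bracket -> illegal
(2,0): no bracket -> illegal
(2,4): flips 2 -> legal
(3,0): flips 3 -> legal
(4,0): no bracket -> illegal
(4,1): flips 1 -> legal
(4,2): no bracket -> illegal
(4,3): flips 1 -> legal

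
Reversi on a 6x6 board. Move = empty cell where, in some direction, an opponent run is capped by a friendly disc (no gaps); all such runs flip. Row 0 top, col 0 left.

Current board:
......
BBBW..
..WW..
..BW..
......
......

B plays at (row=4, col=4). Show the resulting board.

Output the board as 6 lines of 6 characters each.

Answer: ......
BBBW..
..BW..
..BB..
....B.
......

Derivation:
Place B at (4,4); scan 8 dirs for brackets.
Dir NW: opp run (3,3) (2,2) capped by B -> flip
Dir N: first cell '.' (not opp) -> no flip
Dir NE: first cell '.' (not opp) -> no flip
Dir W: first cell '.' (not opp) -> no flip
Dir E: first cell '.' (not opp) -> no flip
Dir SW: first cell '.' (not opp) -> no flip
Dir S: first cell '.' (not opp) -> no flip
Dir SE: first cell '.' (not opp) -> no flip
All flips: (2,2) (3,3)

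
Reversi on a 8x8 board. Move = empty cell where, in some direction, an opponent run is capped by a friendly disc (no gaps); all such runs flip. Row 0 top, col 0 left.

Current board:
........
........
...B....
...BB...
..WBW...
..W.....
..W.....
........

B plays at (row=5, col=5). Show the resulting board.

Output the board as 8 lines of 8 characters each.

Place B at (5,5); scan 8 dirs for brackets.
Dir NW: opp run (4,4) capped by B -> flip
Dir N: first cell '.' (not opp) -> no flip
Dir NE: first cell '.' (not opp) -> no flip
Dir W: first cell '.' (not opp) -> no flip
Dir E: first cell '.' (not opp) -> no flip
Dir SW: first cell '.' (not opp) -> no flip
Dir S: first cell '.' (not opp) -> no flip
Dir SE: first cell '.' (not opp) -> no flip
All flips: (4,4)

Answer: ........
........
...B....
...BB...
..WBB...
..W..B..
..W.....
........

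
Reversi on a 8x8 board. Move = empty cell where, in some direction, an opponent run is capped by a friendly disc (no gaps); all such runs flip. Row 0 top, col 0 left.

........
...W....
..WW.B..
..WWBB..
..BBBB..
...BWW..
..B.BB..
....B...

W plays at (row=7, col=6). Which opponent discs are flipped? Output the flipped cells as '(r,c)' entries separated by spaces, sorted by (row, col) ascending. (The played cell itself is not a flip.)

Answer: (6,5)

Derivation:
Dir NW: opp run (6,5) capped by W -> flip
Dir N: first cell '.' (not opp) -> no flip
Dir NE: first cell '.' (not opp) -> no flip
Dir W: first cell '.' (not opp) -> no flip
Dir E: first cell '.' (not opp) -> no flip
Dir SW: edge -> no flip
Dir S: edge -> no flip
Dir SE: edge -> no flip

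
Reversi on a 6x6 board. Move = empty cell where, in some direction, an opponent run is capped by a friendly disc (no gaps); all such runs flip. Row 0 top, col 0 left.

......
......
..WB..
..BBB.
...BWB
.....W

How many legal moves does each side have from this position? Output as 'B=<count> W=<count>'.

-- B to move --
(1,1): flips 1 -> legal
(1,2): flips 1 -> legal
(1,3): no bracket -> illegal
(2,1): flips 1 -> legal
(3,1): no bracket -> illegal
(3,5): no bracket -> illegal
(5,3): no bracket -> illegal
(5,4): flips 1 -> legal
B mobility = 4
-- W to move --
(1,2): no bracket -> illegal
(1,3): no bracket -> illegal
(1,4): no bracket -> illegal
(2,1): no bracket -> illegal
(2,4): flips 2 -> legal
(2,5): no bracket -> illegal
(3,1): no bracket -> illegal
(3,5): flips 1 -> legal
(4,1): no bracket -> illegal
(4,2): flips 2 -> legal
(5,2): no bracket -> illegal
(5,3): no bracket -> illegal
(5,4): no bracket -> illegal
W mobility = 3

Answer: B=4 W=3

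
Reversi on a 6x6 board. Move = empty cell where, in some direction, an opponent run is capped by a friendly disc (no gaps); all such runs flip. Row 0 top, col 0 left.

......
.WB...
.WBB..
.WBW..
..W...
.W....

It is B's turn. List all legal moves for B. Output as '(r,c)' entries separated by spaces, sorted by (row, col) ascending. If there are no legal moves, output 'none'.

Answer: (0,0) (1,0) (2,0) (3,0) (3,4) (4,0) (4,3) (4,4) (5,2)

Derivation:
(0,0): flips 1 -> legal
(0,1): no bracket -> illegal
(0,2): no bracket -> illegal
(1,0): flips 2 -> legal
(2,0): flips 1 -> legal
(2,4): no bracket -> illegal
(3,0): flips 2 -> legal
(3,4): flips 1 -> legal
(4,0): flips 1 -> legal
(4,1): no bracket -> illegal
(4,3): flips 1 -> legal
(4,4): flips 1 -> legal
(5,0): no bracket -> illegal
(5,2): flips 1 -> legal
(5,3): no bracket -> illegal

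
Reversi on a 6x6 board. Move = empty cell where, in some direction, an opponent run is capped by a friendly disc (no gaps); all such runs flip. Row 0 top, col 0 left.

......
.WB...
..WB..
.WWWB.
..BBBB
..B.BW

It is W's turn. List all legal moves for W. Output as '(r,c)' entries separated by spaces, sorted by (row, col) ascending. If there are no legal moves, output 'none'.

(0,1): no bracket -> illegal
(0,2): flips 1 -> legal
(0,3): no bracket -> illegal
(1,3): flips 2 -> legal
(1,4): flips 1 -> legal
(2,1): no bracket -> illegal
(2,4): flips 1 -> legal
(2,5): no bracket -> illegal
(3,5): flips 2 -> legal
(4,1): no bracket -> illegal
(5,1): flips 1 -> legal
(5,3): flips 3 -> legal

Answer: (0,2) (1,3) (1,4) (2,4) (3,5) (5,1) (5,3)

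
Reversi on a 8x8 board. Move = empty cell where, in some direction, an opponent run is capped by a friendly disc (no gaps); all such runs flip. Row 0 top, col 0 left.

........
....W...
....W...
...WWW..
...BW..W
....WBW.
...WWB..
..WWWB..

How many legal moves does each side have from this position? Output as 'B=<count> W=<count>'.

-- B to move --
(0,3): no bracket -> illegal
(0,4): no bracket -> illegal
(0,5): no bracket -> illegal
(1,3): no bracket -> illegal
(1,5): no bracket -> illegal
(2,2): flips 2 -> legal
(2,3): flips 1 -> legal
(2,5): flips 1 -> legal
(2,6): no bracket -> illegal
(3,2): no bracket -> illegal
(3,6): no bracket -> illegal
(3,7): no bracket -> illegal
(4,2): no bracket -> illegal
(4,5): flips 1 -> legal
(4,6): no bracket -> illegal
(5,2): no bracket -> illegal
(5,3): flips 2 -> legal
(5,7): flips 1 -> legal
(6,1): no bracket -> illegal
(6,2): flips 2 -> legal
(6,6): no bracket -> illegal
(6,7): no bracket -> illegal
(7,1): flips 3 -> legal
B mobility = 8
-- W to move --
(3,2): flips 1 -> legal
(4,2): flips 1 -> legal
(4,5): no bracket -> illegal
(4,6): flips 1 -> legal
(5,2): flips 1 -> legal
(5,3): flips 1 -> legal
(6,6): flips 2 -> legal
(7,6): flips 2 -> legal
W mobility = 7

Answer: B=8 W=7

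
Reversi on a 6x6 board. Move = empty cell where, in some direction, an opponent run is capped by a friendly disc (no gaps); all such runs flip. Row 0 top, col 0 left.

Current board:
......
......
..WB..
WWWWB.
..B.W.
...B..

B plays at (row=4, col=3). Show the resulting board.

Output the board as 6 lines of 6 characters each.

Answer: ......
......
..WB..
WWWBB.
..BBW.
...B..

Derivation:
Place B at (4,3); scan 8 dirs for brackets.
Dir NW: opp run (3,2), next='.' -> no flip
Dir N: opp run (3,3) capped by B -> flip
Dir NE: first cell 'B' (not opp) -> no flip
Dir W: first cell 'B' (not opp) -> no flip
Dir E: opp run (4,4), next='.' -> no flip
Dir SW: first cell '.' (not opp) -> no flip
Dir S: first cell 'B' (not opp) -> no flip
Dir SE: first cell '.' (not opp) -> no flip
All flips: (3,3)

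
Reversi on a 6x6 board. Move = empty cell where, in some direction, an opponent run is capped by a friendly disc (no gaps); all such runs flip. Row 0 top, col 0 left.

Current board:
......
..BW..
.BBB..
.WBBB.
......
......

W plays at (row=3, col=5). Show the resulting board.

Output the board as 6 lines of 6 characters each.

Place W at (3,5); scan 8 dirs for brackets.
Dir NW: first cell '.' (not opp) -> no flip
Dir N: first cell '.' (not opp) -> no flip
Dir NE: edge -> no flip
Dir W: opp run (3,4) (3,3) (3,2) capped by W -> flip
Dir E: edge -> no flip
Dir SW: first cell '.' (not opp) -> no flip
Dir S: first cell '.' (not opp) -> no flip
Dir SE: edge -> no flip
All flips: (3,2) (3,3) (3,4)

Answer: ......
..BW..
.BBB..
.WWWWW
......
......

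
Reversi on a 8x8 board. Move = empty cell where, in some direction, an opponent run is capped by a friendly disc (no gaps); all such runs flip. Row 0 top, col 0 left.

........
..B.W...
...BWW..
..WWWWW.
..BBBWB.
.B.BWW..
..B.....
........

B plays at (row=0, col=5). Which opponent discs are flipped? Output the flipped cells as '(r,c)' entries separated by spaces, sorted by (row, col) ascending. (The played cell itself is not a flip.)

Dir NW: edge -> no flip
Dir N: edge -> no flip
Dir NE: edge -> no flip
Dir W: first cell '.' (not opp) -> no flip
Dir E: first cell '.' (not opp) -> no flip
Dir SW: opp run (1,4) capped by B -> flip
Dir S: first cell '.' (not opp) -> no flip
Dir SE: first cell '.' (not opp) -> no flip

Answer: (1,4)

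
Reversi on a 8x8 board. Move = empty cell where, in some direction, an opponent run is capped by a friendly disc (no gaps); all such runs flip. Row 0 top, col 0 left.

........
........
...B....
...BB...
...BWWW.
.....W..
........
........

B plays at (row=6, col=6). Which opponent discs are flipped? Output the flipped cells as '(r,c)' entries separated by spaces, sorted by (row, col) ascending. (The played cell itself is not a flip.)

Dir NW: opp run (5,5) (4,4) capped by B -> flip
Dir N: first cell '.' (not opp) -> no flip
Dir NE: first cell '.' (not opp) -> no flip
Dir W: first cell '.' (not opp) -> no flip
Dir E: first cell '.' (not opp) -> no flip
Dir SW: first cell '.' (not opp) -> no flip
Dir S: first cell '.' (not opp) -> no flip
Dir SE: first cell '.' (not opp) -> no flip

Answer: (4,4) (5,5)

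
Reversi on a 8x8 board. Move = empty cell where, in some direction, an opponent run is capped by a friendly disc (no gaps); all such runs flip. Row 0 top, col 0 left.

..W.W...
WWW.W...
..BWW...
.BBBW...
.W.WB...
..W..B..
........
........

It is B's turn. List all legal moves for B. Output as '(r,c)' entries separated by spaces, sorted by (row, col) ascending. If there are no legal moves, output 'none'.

Answer: (0,0) (0,5) (1,3) (1,5) (2,5) (3,5) (4,2) (5,0) (5,1) (5,3) (5,4)

Derivation:
(0,0): flips 1 -> legal
(0,1): no bracket -> illegal
(0,3): no bracket -> illegal
(0,5): flips 2 -> legal
(1,3): flips 1 -> legal
(1,5): flips 1 -> legal
(2,0): no bracket -> illegal
(2,1): no bracket -> illegal
(2,5): flips 2 -> legal
(3,0): no bracket -> illegal
(3,5): flips 1 -> legal
(4,0): no bracket -> illegal
(4,2): flips 1 -> legal
(4,5): no bracket -> illegal
(5,0): flips 1 -> legal
(5,1): flips 1 -> legal
(5,3): flips 1 -> legal
(5,4): flips 1 -> legal
(6,1): no bracket -> illegal
(6,2): no bracket -> illegal
(6,3): no bracket -> illegal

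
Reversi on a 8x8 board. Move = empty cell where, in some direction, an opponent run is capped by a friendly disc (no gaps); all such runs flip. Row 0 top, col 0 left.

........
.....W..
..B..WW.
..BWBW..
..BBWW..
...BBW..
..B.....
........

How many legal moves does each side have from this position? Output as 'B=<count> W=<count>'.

-- B to move --
(0,4): no bracket -> illegal
(0,5): no bracket -> illegal
(0,6): no bracket -> illegal
(1,4): no bracket -> illegal
(1,6): flips 1 -> legal
(1,7): flips 3 -> legal
(2,3): flips 1 -> legal
(2,4): flips 1 -> legal
(2,7): no bracket -> illegal
(3,6): flips 2 -> legal
(3,7): no bracket -> illegal
(4,6): flips 2 -> legal
(5,6): flips 2 -> legal
(6,4): no bracket -> illegal
(6,5): no bracket -> illegal
(6,6): flips 3 -> legal
B mobility = 8
-- W to move --
(1,1): flips 1 -> legal
(1,2): no bracket -> illegal
(1,3): no bracket -> illegal
(2,1): no bracket -> illegal
(2,3): flips 1 -> legal
(2,4): flips 1 -> legal
(3,1): flips 1 -> legal
(4,1): flips 2 -> legal
(5,1): flips 1 -> legal
(5,2): flips 4 -> legal
(6,1): no bracket -> illegal
(6,3): flips 3 -> legal
(6,4): flips 1 -> legal
(6,5): no bracket -> illegal
(7,1): flips 2 -> legal
(7,2): no bracket -> illegal
(7,3): no bracket -> illegal
W mobility = 10

Answer: B=8 W=10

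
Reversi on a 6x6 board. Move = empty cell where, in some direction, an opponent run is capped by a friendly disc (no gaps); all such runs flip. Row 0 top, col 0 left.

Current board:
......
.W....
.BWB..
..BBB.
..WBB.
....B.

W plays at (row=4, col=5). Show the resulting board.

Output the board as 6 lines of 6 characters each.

Place W at (4,5); scan 8 dirs for brackets.
Dir NW: opp run (3,4) (2,3), next='.' -> no flip
Dir N: first cell '.' (not opp) -> no flip
Dir NE: edge -> no flip
Dir W: opp run (4,4) (4,3) capped by W -> flip
Dir E: edge -> no flip
Dir SW: opp run (5,4), next=edge -> no flip
Dir S: first cell '.' (not opp) -> no flip
Dir SE: edge -> no flip
All flips: (4,3) (4,4)

Answer: ......
.W....
.BWB..
..BBB.
..WWWW
....B.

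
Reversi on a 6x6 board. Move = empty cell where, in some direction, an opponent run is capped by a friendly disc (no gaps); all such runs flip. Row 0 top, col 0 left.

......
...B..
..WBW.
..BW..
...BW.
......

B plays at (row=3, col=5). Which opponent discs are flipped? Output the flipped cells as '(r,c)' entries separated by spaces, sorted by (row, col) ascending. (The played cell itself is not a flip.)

Answer: (2,4)

Derivation:
Dir NW: opp run (2,4) capped by B -> flip
Dir N: first cell '.' (not opp) -> no flip
Dir NE: edge -> no flip
Dir W: first cell '.' (not opp) -> no flip
Dir E: edge -> no flip
Dir SW: opp run (4,4), next='.' -> no flip
Dir S: first cell '.' (not opp) -> no flip
Dir SE: edge -> no flip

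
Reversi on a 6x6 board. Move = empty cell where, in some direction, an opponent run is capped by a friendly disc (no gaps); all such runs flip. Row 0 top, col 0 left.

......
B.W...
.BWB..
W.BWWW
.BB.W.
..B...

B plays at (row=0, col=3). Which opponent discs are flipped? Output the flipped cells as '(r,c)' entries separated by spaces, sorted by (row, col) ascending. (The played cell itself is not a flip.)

Dir NW: edge -> no flip
Dir N: edge -> no flip
Dir NE: edge -> no flip
Dir W: first cell '.' (not opp) -> no flip
Dir E: first cell '.' (not opp) -> no flip
Dir SW: opp run (1,2) capped by B -> flip
Dir S: first cell '.' (not opp) -> no flip
Dir SE: first cell '.' (not opp) -> no flip

Answer: (1,2)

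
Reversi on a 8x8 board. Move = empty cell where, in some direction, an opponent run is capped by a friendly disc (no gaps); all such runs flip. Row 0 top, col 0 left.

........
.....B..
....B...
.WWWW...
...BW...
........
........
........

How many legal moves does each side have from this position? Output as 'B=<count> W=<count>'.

Answer: B=6 W=6

Derivation:
-- B to move --
(2,0): no bracket -> illegal
(2,1): flips 1 -> legal
(2,2): no bracket -> illegal
(2,3): flips 1 -> legal
(2,5): flips 1 -> legal
(3,0): no bracket -> illegal
(3,5): no bracket -> illegal
(4,0): no bracket -> illegal
(4,1): no bracket -> illegal
(4,2): flips 1 -> legal
(4,5): flips 1 -> legal
(5,3): no bracket -> illegal
(5,4): flips 2 -> legal
(5,5): no bracket -> illegal
B mobility = 6
-- W to move --
(0,4): no bracket -> illegal
(0,5): no bracket -> illegal
(0,6): flips 2 -> legal
(1,3): no bracket -> illegal
(1,4): flips 1 -> legal
(1,6): no bracket -> illegal
(2,3): no bracket -> illegal
(2,5): no bracket -> illegal
(2,6): no bracket -> illegal
(3,5): no bracket -> illegal
(4,2): flips 1 -> legal
(5,2): flips 1 -> legal
(5,3): flips 1 -> legal
(5,4): flips 1 -> legal
W mobility = 6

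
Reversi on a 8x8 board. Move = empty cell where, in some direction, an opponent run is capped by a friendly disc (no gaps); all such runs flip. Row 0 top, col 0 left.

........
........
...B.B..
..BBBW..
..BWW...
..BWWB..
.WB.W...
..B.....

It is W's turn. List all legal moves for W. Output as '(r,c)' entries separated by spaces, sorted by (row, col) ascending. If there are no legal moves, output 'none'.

(1,2): no bracket -> illegal
(1,3): flips 2 -> legal
(1,4): no bracket -> illegal
(1,5): flips 1 -> legal
(1,6): flips 2 -> legal
(2,1): flips 1 -> legal
(2,2): flips 1 -> legal
(2,4): flips 1 -> legal
(2,6): no bracket -> illegal
(3,1): flips 4 -> legal
(3,6): no bracket -> illegal
(4,1): flips 1 -> legal
(4,5): no bracket -> illegal
(4,6): flips 1 -> legal
(5,1): flips 1 -> legal
(5,6): flips 1 -> legal
(6,3): flips 1 -> legal
(6,5): no bracket -> illegal
(6,6): flips 1 -> legal
(7,1): flips 1 -> legal
(7,3): no bracket -> illegal

Answer: (1,3) (1,5) (1,6) (2,1) (2,2) (2,4) (3,1) (4,1) (4,6) (5,1) (5,6) (6,3) (6,6) (7,1)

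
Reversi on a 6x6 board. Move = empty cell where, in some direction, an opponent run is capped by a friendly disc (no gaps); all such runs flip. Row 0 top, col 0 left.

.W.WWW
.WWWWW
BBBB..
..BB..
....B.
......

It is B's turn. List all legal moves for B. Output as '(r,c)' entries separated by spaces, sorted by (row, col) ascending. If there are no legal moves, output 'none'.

(0,0): flips 1 -> legal
(0,2): flips 2 -> legal
(1,0): no bracket -> illegal
(2,4): no bracket -> illegal
(2,5): no bracket -> illegal

Answer: (0,0) (0,2)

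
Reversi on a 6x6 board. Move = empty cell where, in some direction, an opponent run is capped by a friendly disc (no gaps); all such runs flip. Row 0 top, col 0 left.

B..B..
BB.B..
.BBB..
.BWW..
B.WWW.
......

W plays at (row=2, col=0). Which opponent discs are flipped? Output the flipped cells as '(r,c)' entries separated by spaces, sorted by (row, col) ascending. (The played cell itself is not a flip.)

Dir NW: edge -> no flip
Dir N: opp run (1,0) (0,0), next=edge -> no flip
Dir NE: opp run (1,1), next='.' -> no flip
Dir W: edge -> no flip
Dir E: opp run (2,1) (2,2) (2,3), next='.' -> no flip
Dir SW: edge -> no flip
Dir S: first cell '.' (not opp) -> no flip
Dir SE: opp run (3,1) capped by W -> flip

Answer: (3,1)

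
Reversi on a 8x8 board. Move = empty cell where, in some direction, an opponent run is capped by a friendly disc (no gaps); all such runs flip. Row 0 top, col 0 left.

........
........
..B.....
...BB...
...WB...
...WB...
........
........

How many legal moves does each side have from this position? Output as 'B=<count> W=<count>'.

Answer: B=5 W=6

Derivation:
-- B to move --
(3,2): flips 1 -> legal
(4,2): flips 1 -> legal
(5,2): flips 2 -> legal
(6,2): flips 1 -> legal
(6,3): flips 2 -> legal
(6,4): no bracket -> illegal
B mobility = 5
-- W to move --
(1,1): no bracket -> illegal
(1,2): no bracket -> illegal
(1,3): no bracket -> illegal
(2,1): no bracket -> illegal
(2,3): flips 1 -> legal
(2,4): no bracket -> illegal
(2,5): flips 1 -> legal
(3,1): no bracket -> illegal
(3,2): no bracket -> illegal
(3,5): flips 1 -> legal
(4,2): no bracket -> illegal
(4,5): flips 1 -> legal
(5,5): flips 1 -> legal
(6,3): no bracket -> illegal
(6,4): no bracket -> illegal
(6,5): flips 1 -> legal
W mobility = 6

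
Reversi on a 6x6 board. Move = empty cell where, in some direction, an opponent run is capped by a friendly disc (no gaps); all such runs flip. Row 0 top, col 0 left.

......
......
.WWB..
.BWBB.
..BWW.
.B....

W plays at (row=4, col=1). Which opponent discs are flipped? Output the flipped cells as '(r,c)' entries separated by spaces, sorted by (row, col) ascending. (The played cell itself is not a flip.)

Dir NW: first cell '.' (not opp) -> no flip
Dir N: opp run (3,1) capped by W -> flip
Dir NE: first cell 'W' (not opp) -> no flip
Dir W: first cell '.' (not opp) -> no flip
Dir E: opp run (4,2) capped by W -> flip
Dir SW: first cell '.' (not opp) -> no flip
Dir S: opp run (5,1), next=edge -> no flip
Dir SE: first cell '.' (not opp) -> no flip

Answer: (3,1) (4,2)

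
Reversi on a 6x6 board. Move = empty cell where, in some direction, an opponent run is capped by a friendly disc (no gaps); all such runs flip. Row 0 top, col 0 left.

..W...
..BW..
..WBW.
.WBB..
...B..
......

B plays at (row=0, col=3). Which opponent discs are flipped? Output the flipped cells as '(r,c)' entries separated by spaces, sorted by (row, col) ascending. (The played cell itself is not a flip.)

Dir NW: edge -> no flip
Dir N: edge -> no flip
Dir NE: edge -> no flip
Dir W: opp run (0,2), next='.' -> no flip
Dir E: first cell '.' (not opp) -> no flip
Dir SW: first cell 'B' (not opp) -> no flip
Dir S: opp run (1,3) capped by B -> flip
Dir SE: first cell '.' (not opp) -> no flip

Answer: (1,3)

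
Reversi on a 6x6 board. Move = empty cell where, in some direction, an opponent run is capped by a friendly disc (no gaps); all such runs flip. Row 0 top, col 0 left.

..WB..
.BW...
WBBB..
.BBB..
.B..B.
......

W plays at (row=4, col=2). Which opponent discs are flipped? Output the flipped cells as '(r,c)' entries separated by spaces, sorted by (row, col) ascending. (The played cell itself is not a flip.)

Answer: (2,2) (3,1) (3,2)

Derivation:
Dir NW: opp run (3,1) capped by W -> flip
Dir N: opp run (3,2) (2,2) capped by W -> flip
Dir NE: opp run (3,3), next='.' -> no flip
Dir W: opp run (4,1), next='.' -> no flip
Dir E: first cell '.' (not opp) -> no flip
Dir SW: first cell '.' (not opp) -> no flip
Dir S: first cell '.' (not opp) -> no flip
Dir SE: first cell '.' (not opp) -> no flip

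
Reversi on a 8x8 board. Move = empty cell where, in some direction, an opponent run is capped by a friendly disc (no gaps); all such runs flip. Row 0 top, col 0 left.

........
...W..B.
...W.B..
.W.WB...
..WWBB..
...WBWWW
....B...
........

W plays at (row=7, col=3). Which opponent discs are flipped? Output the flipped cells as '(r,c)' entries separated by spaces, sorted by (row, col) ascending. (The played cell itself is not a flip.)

Answer: (6,4)

Derivation:
Dir NW: first cell '.' (not opp) -> no flip
Dir N: first cell '.' (not opp) -> no flip
Dir NE: opp run (6,4) capped by W -> flip
Dir W: first cell '.' (not opp) -> no flip
Dir E: first cell '.' (not opp) -> no flip
Dir SW: edge -> no flip
Dir S: edge -> no flip
Dir SE: edge -> no flip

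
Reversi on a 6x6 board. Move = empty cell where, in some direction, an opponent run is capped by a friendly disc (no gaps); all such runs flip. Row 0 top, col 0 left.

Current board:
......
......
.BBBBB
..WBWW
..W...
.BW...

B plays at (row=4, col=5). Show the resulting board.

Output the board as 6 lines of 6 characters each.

Place B at (4,5); scan 8 dirs for brackets.
Dir NW: opp run (3,4) capped by B -> flip
Dir N: opp run (3,5) capped by B -> flip
Dir NE: edge -> no flip
Dir W: first cell '.' (not opp) -> no flip
Dir E: edge -> no flip
Dir SW: first cell '.' (not opp) -> no flip
Dir S: first cell '.' (not opp) -> no flip
Dir SE: edge -> no flip
All flips: (3,4) (3,5)

Answer: ......
......
.BBBBB
..WBBB
..W..B
.BW...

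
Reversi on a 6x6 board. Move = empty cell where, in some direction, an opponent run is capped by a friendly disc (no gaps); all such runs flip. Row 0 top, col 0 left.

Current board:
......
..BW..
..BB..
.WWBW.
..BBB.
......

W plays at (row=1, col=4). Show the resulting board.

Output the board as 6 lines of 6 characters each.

Answer: ......
..BWW.
..BW..
.WWBW.
..BBB.
......

Derivation:
Place W at (1,4); scan 8 dirs for brackets.
Dir NW: first cell '.' (not opp) -> no flip
Dir N: first cell '.' (not opp) -> no flip
Dir NE: first cell '.' (not opp) -> no flip
Dir W: first cell 'W' (not opp) -> no flip
Dir E: first cell '.' (not opp) -> no flip
Dir SW: opp run (2,3) capped by W -> flip
Dir S: first cell '.' (not opp) -> no flip
Dir SE: first cell '.' (not opp) -> no flip
All flips: (2,3)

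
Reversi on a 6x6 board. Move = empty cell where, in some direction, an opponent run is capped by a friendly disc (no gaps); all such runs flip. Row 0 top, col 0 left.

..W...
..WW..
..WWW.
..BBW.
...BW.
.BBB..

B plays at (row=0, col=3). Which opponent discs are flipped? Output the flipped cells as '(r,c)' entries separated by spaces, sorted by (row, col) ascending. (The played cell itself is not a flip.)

Dir NW: edge -> no flip
Dir N: edge -> no flip
Dir NE: edge -> no flip
Dir W: opp run (0,2), next='.' -> no flip
Dir E: first cell '.' (not opp) -> no flip
Dir SW: opp run (1,2), next='.' -> no flip
Dir S: opp run (1,3) (2,3) capped by B -> flip
Dir SE: first cell '.' (not opp) -> no flip

Answer: (1,3) (2,3)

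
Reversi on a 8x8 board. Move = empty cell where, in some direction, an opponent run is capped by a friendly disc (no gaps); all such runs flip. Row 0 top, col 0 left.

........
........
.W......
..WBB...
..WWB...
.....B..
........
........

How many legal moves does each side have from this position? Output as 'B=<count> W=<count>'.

Answer: B=5 W=5

Derivation:
-- B to move --
(1,0): no bracket -> illegal
(1,1): no bracket -> illegal
(1,2): no bracket -> illegal
(2,0): no bracket -> illegal
(2,2): no bracket -> illegal
(2,3): no bracket -> illegal
(3,0): no bracket -> illegal
(3,1): flips 1 -> legal
(4,1): flips 2 -> legal
(5,1): flips 1 -> legal
(5,2): flips 1 -> legal
(5,3): flips 1 -> legal
(5,4): no bracket -> illegal
B mobility = 5
-- W to move --
(2,2): no bracket -> illegal
(2,3): flips 1 -> legal
(2,4): flips 1 -> legal
(2,5): flips 1 -> legal
(3,5): flips 2 -> legal
(4,5): flips 1 -> legal
(4,6): no bracket -> illegal
(5,3): no bracket -> illegal
(5,4): no bracket -> illegal
(5,6): no bracket -> illegal
(6,4): no bracket -> illegal
(6,5): no bracket -> illegal
(6,6): no bracket -> illegal
W mobility = 5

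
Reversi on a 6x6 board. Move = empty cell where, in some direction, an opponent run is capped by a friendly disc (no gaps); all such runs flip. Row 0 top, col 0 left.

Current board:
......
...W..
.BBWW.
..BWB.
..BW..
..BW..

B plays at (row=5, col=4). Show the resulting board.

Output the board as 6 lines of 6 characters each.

Answer: ......
...W..
.BBWW.
..BWB.
..BB..
..BBB.

Derivation:
Place B at (5,4); scan 8 dirs for brackets.
Dir NW: opp run (4,3) capped by B -> flip
Dir N: first cell '.' (not opp) -> no flip
Dir NE: first cell '.' (not opp) -> no flip
Dir W: opp run (5,3) capped by B -> flip
Dir E: first cell '.' (not opp) -> no flip
Dir SW: edge -> no flip
Dir S: edge -> no flip
Dir SE: edge -> no flip
All flips: (4,3) (5,3)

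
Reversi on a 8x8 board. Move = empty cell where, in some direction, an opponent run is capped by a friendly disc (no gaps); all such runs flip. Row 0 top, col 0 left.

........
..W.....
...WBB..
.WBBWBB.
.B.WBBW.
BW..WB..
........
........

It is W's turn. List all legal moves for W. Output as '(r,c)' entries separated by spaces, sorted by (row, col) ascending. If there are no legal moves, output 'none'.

Answer: (1,3) (1,4) (1,6) (2,1) (2,6) (2,7) (3,7) (5,6) (6,4)

Derivation:
(1,3): flips 2 -> legal
(1,4): flips 1 -> legal
(1,5): no bracket -> illegal
(1,6): flips 1 -> legal
(2,1): flips 1 -> legal
(2,2): no bracket -> illegal
(2,6): flips 3 -> legal
(2,7): flips 2 -> legal
(3,0): no bracket -> illegal
(3,7): flips 2 -> legal
(4,0): no bracket -> illegal
(4,2): no bracket -> illegal
(4,7): no bracket -> illegal
(5,2): no bracket -> illegal
(5,3): no bracket -> illegal
(5,6): flips 2 -> legal
(6,0): no bracket -> illegal
(6,1): no bracket -> illegal
(6,4): flips 1 -> legal
(6,5): no bracket -> illegal
(6,6): no bracket -> illegal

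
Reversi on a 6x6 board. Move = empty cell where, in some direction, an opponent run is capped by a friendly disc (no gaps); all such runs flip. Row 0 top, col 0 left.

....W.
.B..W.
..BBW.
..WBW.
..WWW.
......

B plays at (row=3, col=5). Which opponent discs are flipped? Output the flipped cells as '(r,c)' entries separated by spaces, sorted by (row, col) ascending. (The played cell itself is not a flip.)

Dir NW: opp run (2,4), next='.' -> no flip
Dir N: first cell '.' (not opp) -> no flip
Dir NE: edge -> no flip
Dir W: opp run (3,4) capped by B -> flip
Dir E: edge -> no flip
Dir SW: opp run (4,4), next='.' -> no flip
Dir S: first cell '.' (not opp) -> no flip
Dir SE: edge -> no flip

Answer: (3,4)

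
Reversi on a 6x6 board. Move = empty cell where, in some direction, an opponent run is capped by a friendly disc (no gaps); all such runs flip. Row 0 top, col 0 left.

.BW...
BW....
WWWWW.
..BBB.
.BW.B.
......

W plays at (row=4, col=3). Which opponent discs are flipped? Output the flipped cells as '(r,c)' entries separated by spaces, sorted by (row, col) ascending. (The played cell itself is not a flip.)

Answer: (3,2) (3,3)

Derivation:
Dir NW: opp run (3,2) capped by W -> flip
Dir N: opp run (3,3) capped by W -> flip
Dir NE: opp run (3,4), next='.' -> no flip
Dir W: first cell 'W' (not opp) -> no flip
Dir E: opp run (4,4), next='.' -> no flip
Dir SW: first cell '.' (not opp) -> no flip
Dir S: first cell '.' (not opp) -> no flip
Dir SE: first cell '.' (not opp) -> no flip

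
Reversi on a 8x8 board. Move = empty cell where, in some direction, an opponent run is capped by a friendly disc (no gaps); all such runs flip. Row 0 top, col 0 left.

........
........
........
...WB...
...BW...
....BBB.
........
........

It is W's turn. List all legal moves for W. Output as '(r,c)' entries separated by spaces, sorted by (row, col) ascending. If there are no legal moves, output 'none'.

(2,3): no bracket -> illegal
(2,4): flips 1 -> legal
(2,5): no bracket -> illegal
(3,2): no bracket -> illegal
(3,5): flips 1 -> legal
(4,2): flips 1 -> legal
(4,5): no bracket -> illegal
(4,6): no bracket -> illegal
(4,7): no bracket -> illegal
(5,2): no bracket -> illegal
(5,3): flips 1 -> legal
(5,7): no bracket -> illegal
(6,3): no bracket -> illegal
(6,4): flips 1 -> legal
(6,5): no bracket -> illegal
(6,6): flips 1 -> legal
(6,7): no bracket -> illegal

Answer: (2,4) (3,5) (4,2) (5,3) (6,4) (6,6)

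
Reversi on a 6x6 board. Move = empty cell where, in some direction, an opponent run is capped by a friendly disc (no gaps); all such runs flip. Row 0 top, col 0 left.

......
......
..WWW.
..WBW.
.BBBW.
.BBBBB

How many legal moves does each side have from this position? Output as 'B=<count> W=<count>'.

Answer: B=10 W=2

Derivation:
-- B to move --
(1,1): flips 1 -> legal
(1,2): flips 2 -> legal
(1,3): flips 1 -> legal
(1,4): flips 5 -> legal
(1,5): flips 1 -> legal
(2,1): flips 1 -> legal
(2,5): flips 1 -> legal
(3,1): flips 1 -> legal
(3,5): flips 2 -> legal
(4,5): flips 1 -> legal
B mobility = 10
-- W to move --
(3,0): no bracket -> illegal
(3,1): no bracket -> illegal
(4,0): flips 3 -> legal
(4,5): no bracket -> illegal
(5,0): flips 1 -> legal
W mobility = 2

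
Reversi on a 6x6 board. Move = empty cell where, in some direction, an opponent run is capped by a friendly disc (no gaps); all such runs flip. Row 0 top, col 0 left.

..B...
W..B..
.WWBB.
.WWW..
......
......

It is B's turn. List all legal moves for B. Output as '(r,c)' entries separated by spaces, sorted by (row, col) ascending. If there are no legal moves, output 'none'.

Answer: (2,0) (4,0) (4,1) (4,2) (4,3)

Derivation:
(0,0): no bracket -> illegal
(0,1): no bracket -> illegal
(1,1): no bracket -> illegal
(1,2): no bracket -> illegal
(2,0): flips 2 -> legal
(3,0): no bracket -> illegal
(3,4): no bracket -> illegal
(4,0): flips 2 -> legal
(4,1): flips 1 -> legal
(4,2): flips 1 -> legal
(4,3): flips 1 -> legal
(4,4): no bracket -> illegal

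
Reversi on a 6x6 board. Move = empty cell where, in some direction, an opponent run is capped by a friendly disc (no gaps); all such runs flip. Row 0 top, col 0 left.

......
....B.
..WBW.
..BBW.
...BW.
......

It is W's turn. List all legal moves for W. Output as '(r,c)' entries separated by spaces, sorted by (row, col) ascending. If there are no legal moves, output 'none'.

(0,3): no bracket -> illegal
(0,4): flips 1 -> legal
(0,5): no bracket -> illegal
(1,2): flips 1 -> legal
(1,3): no bracket -> illegal
(1,5): no bracket -> illegal
(2,1): no bracket -> illegal
(2,5): no bracket -> illegal
(3,1): flips 2 -> legal
(4,1): no bracket -> illegal
(4,2): flips 3 -> legal
(5,2): flips 1 -> legal
(5,3): no bracket -> illegal
(5,4): no bracket -> illegal

Answer: (0,4) (1,2) (3,1) (4,2) (5,2)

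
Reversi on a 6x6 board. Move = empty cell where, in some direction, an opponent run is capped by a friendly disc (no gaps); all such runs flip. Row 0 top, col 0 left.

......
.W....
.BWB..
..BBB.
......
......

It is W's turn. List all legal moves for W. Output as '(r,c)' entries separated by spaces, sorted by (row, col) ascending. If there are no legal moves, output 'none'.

(1,0): no bracket -> illegal
(1,2): no bracket -> illegal
(1,3): no bracket -> illegal
(1,4): no bracket -> illegal
(2,0): flips 1 -> legal
(2,4): flips 1 -> legal
(2,5): no bracket -> illegal
(3,0): no bracket -> illegal
(3,1): flips 1 -> legal
(3,5): no bracket -> illegal
(4,1): no bracket -> illegal
(4,2): flips 1 -> legal
(4,3): no bracket -> illegal
(4,4): flips 1 -> legal
(4,5): no bracket -> illegal

Answer: (2,0) (2,4) (3,1) (4,2) (4,4)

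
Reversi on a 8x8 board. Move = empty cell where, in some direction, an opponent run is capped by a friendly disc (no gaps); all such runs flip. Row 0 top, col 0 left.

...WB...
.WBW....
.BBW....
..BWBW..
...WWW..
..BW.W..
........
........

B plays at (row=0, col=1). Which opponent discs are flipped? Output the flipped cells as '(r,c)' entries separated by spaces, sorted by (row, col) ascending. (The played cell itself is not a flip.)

Dir NW: edge -> no flip
Dir N: edge -> no flip
Dir NE: edge -> no flip
Dir W: first cell '.' (not opp) -> no flip
Dir E: first cell '.' (not opp) -> no flip
Dir SW: first cell '.' (not opp) -> no flip
Dir S: opp run (1,1) capped by B -> flip
Dir SE: first cell 'B' (not opp) -> no flip

Answer: (1,1)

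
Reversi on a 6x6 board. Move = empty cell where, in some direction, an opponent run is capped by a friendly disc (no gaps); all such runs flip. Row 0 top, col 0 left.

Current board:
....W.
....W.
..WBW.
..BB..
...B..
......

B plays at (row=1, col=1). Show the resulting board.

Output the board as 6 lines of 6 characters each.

Place B at (1,1); scan 8 dirs for brackets.
Dir NW: first cell '.' (not opp) -> no flip
Dir N: first cell '.' (not opp) -> no flip
Dir NE: first cell '.' (not opp) -> no flip
Dir W: first cell '.' (not opp) -> no flip
Dir E: first cell '.' (not opp) -> no flip
Dir SW: first cell '.' (not opp) -> no flip
Dir S: first cell '.' (not opp) -> no flip
Dir SE: opp run (2,2) capped by B -> flip
All flips: (2,2)

Answer: ....W.
.B..W.
..BBW.
..BB..
...B..
......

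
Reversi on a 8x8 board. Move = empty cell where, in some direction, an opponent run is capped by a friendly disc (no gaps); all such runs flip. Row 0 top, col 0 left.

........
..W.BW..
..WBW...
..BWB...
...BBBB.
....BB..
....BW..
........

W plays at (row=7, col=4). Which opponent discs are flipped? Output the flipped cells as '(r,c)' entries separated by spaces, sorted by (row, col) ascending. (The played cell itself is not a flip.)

Answer: (3,4) (4,4) (5,4) (6,4)

Derivation:
Dir NW: first cell '.' (not opp) -> no flip
Dir N: opp run (6,4) (5,4) (4,4) (3,4) capped by W -> flip
Dir NE: first cell 'W' (not opp) -> no flip
Dir W: first cell '.' (not opp) -> no flip
Dir E: first cell '.' (not opp) -> no flip
Dir SW: edge -> no flip
Dir S: edge -> no flip
Dir SE: edge -> no flip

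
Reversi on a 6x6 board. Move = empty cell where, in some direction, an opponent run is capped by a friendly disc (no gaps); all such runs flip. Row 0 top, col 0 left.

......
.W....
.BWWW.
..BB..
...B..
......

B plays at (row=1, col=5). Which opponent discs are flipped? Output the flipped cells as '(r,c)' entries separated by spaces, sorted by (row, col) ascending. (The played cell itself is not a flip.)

Answer: (2,4)

Derivation:
Dir NW: first cell '.' (not opp) -> no flip
Dir N: first cell '.' (not opp) -> no flip
Dir NE: edge -> no flip
Dir W: first cell '.' (not opp) -> no flip
Dir E: edge -> no flip
Dir SW: opp run (2,4) capped by B -> flip
Dir S: first cell '.' (not opp) -> no flip
Dir SE: edge -> no flip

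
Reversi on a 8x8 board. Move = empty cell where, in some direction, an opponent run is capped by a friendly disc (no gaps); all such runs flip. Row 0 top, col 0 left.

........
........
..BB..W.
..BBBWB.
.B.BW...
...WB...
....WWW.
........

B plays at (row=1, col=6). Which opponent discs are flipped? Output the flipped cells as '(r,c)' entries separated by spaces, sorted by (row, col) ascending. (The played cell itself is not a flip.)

Answer: (2,6)

Derivation:
Dir NW: first cell '.' (not opp) -> no flip
Dir N: first cell '.' (not opp) -> no flip
Dir NE: first cell '.' (not opp) -> no flip
Dir W: first cell '.' (not opp) -> no flip
Dir E: first cell '.' (not opp) -> no flip
Dir SW: first cell '.' (not opp) -> no flip
Dir S: opp run (2,6) capped by B -> flip
Dir SE: first cell '.' (not opp) -> no flip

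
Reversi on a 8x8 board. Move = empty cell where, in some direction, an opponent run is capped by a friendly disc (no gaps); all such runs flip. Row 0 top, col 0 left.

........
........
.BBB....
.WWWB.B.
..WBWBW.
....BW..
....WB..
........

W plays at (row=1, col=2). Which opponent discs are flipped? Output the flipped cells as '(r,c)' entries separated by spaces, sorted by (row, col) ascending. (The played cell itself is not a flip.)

Dir NW: first cell '.' (not opp) -> no flip
Dir N: first cell '.' (not opp) -> no flip
Dir NE: first cell '.' (not opp) -> no flip
Dir W: first cell '.' (not opp) -> no flip
Dir E: first cell '.' (not opp) -> no flip
Dir SW: opp run (2,1), next='.' -> no flip
Dir S: opp run (2,2) capped by W -> flip
Dir SE: opp run (2,3) (3,4) (4,5), next='.' -> no flip

Answer: (2,2)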